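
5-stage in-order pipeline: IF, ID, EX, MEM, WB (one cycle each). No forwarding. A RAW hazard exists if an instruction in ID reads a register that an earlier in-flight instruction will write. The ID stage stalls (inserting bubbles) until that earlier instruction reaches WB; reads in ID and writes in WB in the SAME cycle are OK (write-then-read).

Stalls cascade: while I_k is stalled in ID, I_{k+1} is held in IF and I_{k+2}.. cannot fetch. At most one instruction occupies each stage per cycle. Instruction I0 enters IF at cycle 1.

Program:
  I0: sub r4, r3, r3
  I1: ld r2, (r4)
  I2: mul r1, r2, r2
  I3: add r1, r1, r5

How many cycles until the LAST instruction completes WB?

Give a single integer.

I0 sub r4 <- r3,r3: IF@1 ID@2 stall=0 (-) EX@3 MEM@4 WB@5
I1 ld r2 <- r4: IF@2 ID@3 stall=2 (RAW on I0.r4 (WB@5)) EX@6 MEM@7 WB@8
I2 mul r1 <- r2,r2: IF@3 ID@6 stall=2 (RAW on I1.r2 (WB@8)) EX@9 MEM@10 WB@11
I3 add r1 <- r1,r5: IF@6 ID@9 stall=2 (RAW on I2.r1 (WB@11)) EX@12 MEM@13 WB@14

Answer: 14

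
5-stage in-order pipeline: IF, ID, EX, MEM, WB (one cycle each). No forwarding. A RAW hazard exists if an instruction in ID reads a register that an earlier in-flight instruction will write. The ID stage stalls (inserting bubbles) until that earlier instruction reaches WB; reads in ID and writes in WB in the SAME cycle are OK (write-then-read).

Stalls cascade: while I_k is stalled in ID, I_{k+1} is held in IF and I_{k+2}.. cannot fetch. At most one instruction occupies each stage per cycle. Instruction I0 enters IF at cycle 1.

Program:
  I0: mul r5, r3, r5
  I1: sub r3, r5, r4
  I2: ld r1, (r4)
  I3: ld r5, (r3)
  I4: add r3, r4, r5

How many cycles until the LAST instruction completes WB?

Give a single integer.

I0 mul r5 <- r3,r5: IF@1 ID@2 stall=0 (-) EX@3 MEM@4 WB@5
I1 sub r3 <- r5,r4: IF@2 ID@3 stall=2 (RAW on I0.r5 (WB@5)) EX@6 MEM@7 WB@8
I2 ld r1 <- r4: IF@3 ID@6 stall=0 (-) EX@7 MEM@8 WB@9
I3 ld r5 <- r3: IF@6 ID@7 stall=1 (RAW on I1.r3 (WB@8)) EX@9 MEM@10 WB@11
I4 add r3 <- r4,r5: IF@7 ID@9 stall=2 (RAW on I3.r5 (WB@11)) EX@12 MEM@13 WB@14

Answer: 14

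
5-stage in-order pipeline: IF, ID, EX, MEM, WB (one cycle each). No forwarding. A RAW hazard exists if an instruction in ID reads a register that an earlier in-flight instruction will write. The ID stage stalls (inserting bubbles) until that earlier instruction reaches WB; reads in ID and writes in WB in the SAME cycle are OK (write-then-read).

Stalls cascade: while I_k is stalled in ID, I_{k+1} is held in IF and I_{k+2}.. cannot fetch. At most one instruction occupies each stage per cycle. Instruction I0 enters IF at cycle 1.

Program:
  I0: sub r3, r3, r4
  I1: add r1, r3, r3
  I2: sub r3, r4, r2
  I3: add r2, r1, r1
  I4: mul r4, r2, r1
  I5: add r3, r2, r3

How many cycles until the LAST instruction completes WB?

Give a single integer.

Answer: 15

Derivation:
I0 sub r3 <- r3,r4: IF@1 ID@2 stall=0 (-) EX@3 MEM@4 WB@5
I1 add r1 <- r3,r3: IF@2 ID@3 stall=2 (RAW on I0.r3 (WB@5)) EX@6 MEM@7 WB@8
I2 sub r3 <- r4,r2: IF@3 ID@6 stall=0 (-) EX@7 MEM@8 WB@9
I3 add r2 <- r1,r1: IF@6 ID@7 stall=1 (RAW on I1.r1 (WB@8)) EX@9 MEM@10 WB@11
I4 mul r4 <- r2,r1: IF@7 ID@9 stall=2 (RAW on I3.r2 (WB@11)) EX@12 MEM@13 WB@14
I5 add r3 <- r2,r3: IF@9 ID@12 stall=0 (-) EX@13 MEM@14 WB@15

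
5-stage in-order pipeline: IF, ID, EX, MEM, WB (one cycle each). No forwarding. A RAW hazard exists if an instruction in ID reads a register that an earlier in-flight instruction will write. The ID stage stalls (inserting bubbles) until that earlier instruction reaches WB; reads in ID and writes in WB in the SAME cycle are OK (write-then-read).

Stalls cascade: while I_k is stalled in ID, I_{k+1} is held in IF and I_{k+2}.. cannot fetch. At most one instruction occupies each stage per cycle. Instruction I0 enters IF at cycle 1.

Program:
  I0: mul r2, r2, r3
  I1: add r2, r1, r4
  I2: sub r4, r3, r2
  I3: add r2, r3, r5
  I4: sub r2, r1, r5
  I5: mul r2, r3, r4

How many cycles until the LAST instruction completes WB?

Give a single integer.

Answer: 12

Derivation:
I0 mul r2 <- r2,r3: IF@1 ID@2 stall=0 (-) EX@3 MEM@4 WB@5
I1 add r2 <- r1,r4: IF@2 ID@3 stall=0 (-) EX@4 MEM@5 WB@6
I2 sub r4 <- r3,r2: IF@3 ID@4 stall=2 (RAW on I1.r2 (WB@6)) EX@7 MEM@8 WB@9
I3 add r2 <- r3,r5: IF@4 ID@7 stall=0 (-) EX@8 MEM@9 WB@10
I4 sub r2 <- r1,r5: IF@7 ID@8 stall=0 (-) EX@9 MEM@10 WB@11
I5 mul r2 <- r3,r4: IF@8 ID@9 stall=0 (-) EX@10 MEM@11 WB@12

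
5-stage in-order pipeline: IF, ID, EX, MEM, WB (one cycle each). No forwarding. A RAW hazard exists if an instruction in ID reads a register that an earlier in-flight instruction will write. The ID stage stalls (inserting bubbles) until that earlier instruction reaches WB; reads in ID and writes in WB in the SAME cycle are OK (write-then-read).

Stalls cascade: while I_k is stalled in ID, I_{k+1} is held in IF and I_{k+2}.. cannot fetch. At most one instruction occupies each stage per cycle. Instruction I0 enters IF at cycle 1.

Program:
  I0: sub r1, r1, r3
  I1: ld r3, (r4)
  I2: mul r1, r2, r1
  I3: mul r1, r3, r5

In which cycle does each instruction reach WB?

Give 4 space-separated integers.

I0 sub r1 <- r1,r3: IF@1 ID@2 stall=0 (-) EX@3 MEM@4 WB@5
I1 ld r3 <- r4: IF@2 ID@3 stall=0 (-) EX@4 MEM@5 WB@6
I2 mul r1 <- r2,r1: IF@3 ID@4 stall=1 (RAW on I0.r1 (WB@5)) EX@6 MEM@7 WB@8
I3 mul r1 <- r3,r5: IF@4 ID@6 stall=0 (-) EX@7 MEM@8 WB@9

Answer: 5 6 8 9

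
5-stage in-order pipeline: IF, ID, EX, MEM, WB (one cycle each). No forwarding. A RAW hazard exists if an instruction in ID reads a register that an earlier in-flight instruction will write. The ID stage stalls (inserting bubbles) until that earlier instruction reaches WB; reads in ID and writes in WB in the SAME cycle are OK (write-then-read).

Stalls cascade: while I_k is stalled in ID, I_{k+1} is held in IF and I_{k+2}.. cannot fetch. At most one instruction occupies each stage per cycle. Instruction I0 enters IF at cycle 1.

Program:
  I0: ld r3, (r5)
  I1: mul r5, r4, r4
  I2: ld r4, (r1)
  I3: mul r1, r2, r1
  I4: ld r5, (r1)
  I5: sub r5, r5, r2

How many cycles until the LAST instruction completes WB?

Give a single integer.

Answer: 14

Derivation:
I0 ld r3 <- r5: IF@1 ID@2 stall=0 (-) EX@3 MEM@4 WB@5
I1 mul r5 <- r4,r4: IF@2 ID@3 stall=0 (-) EX@4 MEM@5 WB@6
I2 ld r4 <- r1: IF@3 ID@4 stall=0 (-) EX@5 MEM@6 WB@7
I3 mul r1 <- r2,r1: IF@4 ID@5 stall=0 (-) EX@6 MEM@7 WB@8
I4 ld r5 <- r1: IF@5 ID@6 stall=2 (RAW on I3.r1 (WB@8)) EX@9 MEM@10 WB@11
I5 sub r5 <- r5,r2: IF@6 ID@9 stall=2 (RAW on I4.r5 (WB@11)) EX@12 MEM@13 WB@14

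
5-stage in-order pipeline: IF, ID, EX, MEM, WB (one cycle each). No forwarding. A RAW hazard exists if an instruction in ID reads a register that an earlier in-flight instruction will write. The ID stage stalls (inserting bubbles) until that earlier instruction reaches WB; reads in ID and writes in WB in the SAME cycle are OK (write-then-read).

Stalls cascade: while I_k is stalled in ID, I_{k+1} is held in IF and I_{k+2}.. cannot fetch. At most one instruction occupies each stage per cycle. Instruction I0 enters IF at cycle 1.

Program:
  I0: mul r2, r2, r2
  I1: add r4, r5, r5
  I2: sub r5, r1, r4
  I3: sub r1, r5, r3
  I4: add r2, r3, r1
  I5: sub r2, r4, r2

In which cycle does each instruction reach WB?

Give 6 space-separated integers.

Answer: 5 6 9 12 15 18

Derivation:
I0 mul r2 <- r2,r2: IF@1 ID@2 stall=0 (-) EX@3 MEM@4 WB@5
I1 add r4 <- r5,r5: IF@2 ID@3 stall=0 (-) EX@4 MEM@5 WB@6
I2 sub r5 <- r1,r4: IF@3 ID@4 stall=2 (RAW on I1.r4 (WB@6)) EX@7 MEM@8 WB@9
I3 sub r1 <- r5,r3: IF@4 ID@7 stall=2 (RAW on I2.r5 (WB@9)) EX@10 MEM@11 WB@12
I4 add r2 <- r3,r1: IF@7 ID@10 stall=2 (RAW on I3.r1 (WB@12)) EX@13 MEM@14 WB@15
I5 sub r2 <- r4,r2: IF@10 ID@13 stall=2 (RAW on I4.r2 (WB@15)) EX@16 MEM@17 WB@18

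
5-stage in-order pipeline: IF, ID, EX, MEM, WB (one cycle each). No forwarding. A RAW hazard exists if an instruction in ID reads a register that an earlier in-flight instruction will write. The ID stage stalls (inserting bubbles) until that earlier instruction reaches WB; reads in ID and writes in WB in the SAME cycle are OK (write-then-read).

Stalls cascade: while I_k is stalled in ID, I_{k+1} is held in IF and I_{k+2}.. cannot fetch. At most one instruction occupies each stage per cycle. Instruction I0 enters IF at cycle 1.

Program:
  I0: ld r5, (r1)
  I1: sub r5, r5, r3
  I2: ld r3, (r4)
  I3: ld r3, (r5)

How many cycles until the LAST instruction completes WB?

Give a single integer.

I0 ld r5 <- r1: IF@1 ID@2 stall=0 (-) EX@3 MEM@4 WB@5
I1 sub r5 <- r5,r3: IF@2 ID@3 stall=2 (RAW on I0.r5 (WB@5)) EX@6 MEM@7 WB@8
I2 ld r3 <- r4: IF@3 ID@6 stall=0 (-) EX@7 MEM@8 WB@9
I3 ld r3 <- r5: IF@6 ID@7 stall=1 (RAW on I1.r5 (WB@8)) EX@9 MEM@10 WB@11

Answer: 11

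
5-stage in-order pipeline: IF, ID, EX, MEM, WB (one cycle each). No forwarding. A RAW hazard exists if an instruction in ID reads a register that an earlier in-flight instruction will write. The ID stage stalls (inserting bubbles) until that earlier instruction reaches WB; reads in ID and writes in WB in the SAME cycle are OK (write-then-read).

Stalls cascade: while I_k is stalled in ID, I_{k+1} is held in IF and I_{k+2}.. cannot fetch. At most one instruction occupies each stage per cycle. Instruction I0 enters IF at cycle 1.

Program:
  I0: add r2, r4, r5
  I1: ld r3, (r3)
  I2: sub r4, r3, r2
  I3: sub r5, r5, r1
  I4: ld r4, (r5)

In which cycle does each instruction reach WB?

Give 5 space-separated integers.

I0 add r2 <- r4,r5: IF@1 ID@2 stall=0 (-) EX@3 MEM@4 WB@5
I1 ld r3 <- r3: IF@2 ID@3 stall=0 (-) EX@4 MEM@5 WB@6
I2 sub r4 <- r3,r2: IF@3 ID@4 stall=2 (RAW on I1.r3 (WB@6)) EX@7 MEM@8 WB@9
I3 sub r5 <- r5,r1: IF@4 ID@7 stall=0 (-) EX@8 MEM@9 WB@10
I4 ld r4 <- r5: IF@7 ID@8 stall=2 (RAW on I3.r5 (WB@10)) EX@11 MEM@12 WB@13

Answer: 5 6 9 10 13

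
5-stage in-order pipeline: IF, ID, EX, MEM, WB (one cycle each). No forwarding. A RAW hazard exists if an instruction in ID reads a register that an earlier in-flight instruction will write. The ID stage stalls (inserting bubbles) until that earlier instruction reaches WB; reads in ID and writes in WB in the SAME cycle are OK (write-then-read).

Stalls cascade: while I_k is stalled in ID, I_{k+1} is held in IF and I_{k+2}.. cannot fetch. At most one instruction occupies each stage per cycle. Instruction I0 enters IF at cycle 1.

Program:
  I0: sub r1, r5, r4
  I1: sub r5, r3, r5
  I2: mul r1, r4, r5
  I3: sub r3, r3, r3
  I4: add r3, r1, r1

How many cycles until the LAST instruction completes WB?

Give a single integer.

Answer: 12

Derivation:
I0 sub r1 <- r5,r4: IF@1 ID@2 stall=0 (-) EX@3 MEM@4 WB@5
I1 sub r5 <- r3,r5: IF@2 ID@3 stall=0 (-) EX@4 MEM@5 WB@6
I2 mul r1 <- r4,r5: IF@3 ID@4 stall=2 (RAW on I1.r5 (WB@6)) EX@7 MEM@8 WB@9
I3 sub r3 <- r3,r3: IF@4 ID@7 stall=0 (-) EX@8 MEM@9 WB@10
I4 add r3 <- r1,r1: IF@7 ID@8 stall=1 (RAW on I2.r1 (WB@9)) EX@10 MEM@11 WB@12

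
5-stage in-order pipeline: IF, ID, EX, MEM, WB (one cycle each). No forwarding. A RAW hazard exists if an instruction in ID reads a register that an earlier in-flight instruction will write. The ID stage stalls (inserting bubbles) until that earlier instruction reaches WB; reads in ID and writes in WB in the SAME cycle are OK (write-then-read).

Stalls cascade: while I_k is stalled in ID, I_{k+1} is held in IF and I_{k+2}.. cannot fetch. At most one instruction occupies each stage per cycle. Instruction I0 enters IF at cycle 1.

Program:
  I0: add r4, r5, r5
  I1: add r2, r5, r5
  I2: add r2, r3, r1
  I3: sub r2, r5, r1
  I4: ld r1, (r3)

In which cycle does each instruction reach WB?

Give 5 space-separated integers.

I0 add r4 <- r5,r5: IF@1 ID@2 stall=0 (-) EX@3 MEM@4 WB@5
I1 add r2 <- r5,r5: IF@2 ID@3 stall=0 (-) EX@4 MEM@5 WB@6
I2 add r2 <- r3,r1: IF@3 ID@4 stall=0 (-) EX@5 MEM@6 WB@7
I3 sub r2 <- r5,r1: IF@4 ID@5 stall=0 (-) EX@6 MEM@7 WB@8
I4 ld r1 <- r3: IF@5 ID@6 stall=0 (-) EX@7 MEM@8 WB@9

Answer: 5 6 7 8 9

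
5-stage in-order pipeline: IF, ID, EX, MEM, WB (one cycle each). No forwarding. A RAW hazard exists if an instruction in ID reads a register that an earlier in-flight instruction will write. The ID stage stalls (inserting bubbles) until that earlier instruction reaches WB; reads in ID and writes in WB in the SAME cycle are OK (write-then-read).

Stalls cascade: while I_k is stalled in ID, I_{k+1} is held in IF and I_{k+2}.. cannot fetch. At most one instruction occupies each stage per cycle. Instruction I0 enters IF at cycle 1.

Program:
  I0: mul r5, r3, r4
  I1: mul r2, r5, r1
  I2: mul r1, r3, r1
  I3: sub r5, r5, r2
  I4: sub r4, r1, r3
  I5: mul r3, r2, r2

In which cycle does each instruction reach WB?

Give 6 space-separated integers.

I0 mul r5 <- r3,r4: IF@1 ID@2 stall=0 (-) EX@3 MEM@4 WB@5
I1 mul r2 <- r5,r1: IF@2 ID@3 stall=2 (RAW on I0.r5 (WB@5)) EX@6 MEM@7 WB@8
I2 mul r1 <- r3,r1: IF@3 ID@6 stall=0 (-) EX@7 MEM@8 WB@9
I3 sub r5 <- r5,r2: IF@6 ID@7 stall=1 (RAW on I1.r2 (WB@8)) EX@9 MEM@10 WB@11
I4 sub r4 <- r1,r3: IF@7 ID@9 stall=0 (-) EX@10 MEM@11 WB@12
I5 mul r3 <- r2,r2: IF@9 ID@10 stall=0 (-) EX@11 MEM@12 WB@13

Answer: 5 8 9 11 12 13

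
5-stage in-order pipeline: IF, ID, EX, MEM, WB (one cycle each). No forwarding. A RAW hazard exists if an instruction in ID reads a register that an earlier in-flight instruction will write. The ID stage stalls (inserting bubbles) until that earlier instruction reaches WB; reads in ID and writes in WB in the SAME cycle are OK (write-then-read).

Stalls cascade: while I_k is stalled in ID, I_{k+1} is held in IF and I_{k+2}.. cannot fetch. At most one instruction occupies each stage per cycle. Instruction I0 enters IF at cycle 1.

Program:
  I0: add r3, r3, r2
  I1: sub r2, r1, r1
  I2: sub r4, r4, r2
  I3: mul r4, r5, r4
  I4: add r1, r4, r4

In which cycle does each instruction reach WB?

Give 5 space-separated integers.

I0 add r3 <- r3,r2: IF@1 ID@2 stall=0 (-) EX@3 MEM@4 WB@5
I1 sub r2 <- r1,r1: IF@2 ID@3 stall=0 (-) EX@4 MEM@5 WB@6
I2 sub r4 <- r4,r2: IF@3 ID@4 stall=2 (RAW on I1.r2 (WB@6)) EX@7 MEM@8 WB@9
I3 mul r4 <- r5,r4: IF@4 ID@7 stall=2 (RAW on I2.r4 (WB@9)) EX@10 MEM@11 WB@12
I4 add r1 <- r4,r4: IF@7 ID@10 stall=2 (RAW on I3.r4 (WB@12)) EX@13 MEM@14 WB@15

Answer: 5 6 9 12 15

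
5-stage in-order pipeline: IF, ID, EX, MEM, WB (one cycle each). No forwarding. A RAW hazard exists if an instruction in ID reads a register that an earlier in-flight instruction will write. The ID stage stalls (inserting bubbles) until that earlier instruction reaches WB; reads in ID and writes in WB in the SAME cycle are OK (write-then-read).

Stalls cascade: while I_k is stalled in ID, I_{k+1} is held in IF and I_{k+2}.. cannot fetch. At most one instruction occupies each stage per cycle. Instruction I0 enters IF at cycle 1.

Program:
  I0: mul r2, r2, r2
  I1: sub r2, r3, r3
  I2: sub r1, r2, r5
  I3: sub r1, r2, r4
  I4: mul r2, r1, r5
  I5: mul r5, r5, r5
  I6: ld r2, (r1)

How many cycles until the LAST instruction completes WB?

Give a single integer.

Answer: 15

Derivation:
I0 mul r2 <- r2,r2: IF@1 ID@2 stall=0 (-) EX@3 MEM@4 WB@5
I1 sub r2 <- r3,r3: IF@2 ID@3 stall=0 (-) EX@4 MEM@5 WB@6
I2 sub r1 <- r2,r5: IF@3 ID@4 stall=2 (RAW on I1.r2 (WB@6)) EX@7 MEM@8 WB@9
I3 sub r1 <- r2,r4: IF@4 ID@7 stall=0 (-) EX@8 MEM@9 WB@10
I4 mul r2 <- r1,r5: IF@7 ID@8 stall=2 (RAW on I3.r1 (WB@10)) EX@11 MEM@12 WB@13
I5 mul r5 <- r5,r5: IF@8 ID@11 stall=0 (-) EX@12 MEM@13 WB@14
I6 ld r2 <- r1: IF@11 ID@12 stall=0 (-) EX@13 MEM@14 WB@15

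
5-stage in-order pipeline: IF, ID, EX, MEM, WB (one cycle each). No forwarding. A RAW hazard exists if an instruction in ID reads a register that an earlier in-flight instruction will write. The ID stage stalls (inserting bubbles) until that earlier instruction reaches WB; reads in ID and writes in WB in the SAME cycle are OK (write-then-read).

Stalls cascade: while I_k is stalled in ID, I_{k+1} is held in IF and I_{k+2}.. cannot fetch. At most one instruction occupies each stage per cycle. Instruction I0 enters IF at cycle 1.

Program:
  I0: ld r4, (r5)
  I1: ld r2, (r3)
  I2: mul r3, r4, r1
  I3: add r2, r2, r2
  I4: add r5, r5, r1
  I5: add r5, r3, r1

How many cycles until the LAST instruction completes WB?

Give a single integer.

I0 ld r4 <- r5: IF@1 ID@2 stall=0 (-) EX@3 MEM@4 WB@5
I1 ld r2 <- r3: IF@2 ID@3 stall=0 (-) EX@4 MEM@5 WB@6
I2 mul r3 <- r4,r1: IF@3 ID@4 stall=1 (RAW on I0.r4 (WB@5)) EX@6 MEM@7 WB@8
I3 add r2 <- r2,r2: IF@4 ID@6 stall=0 (-) EX@7 MEM@8 WB@9
I4 add r5 <- r5,r1: IF@6 ID@7 stall=0 (-) EX@8 MEM@9 WB@10
I5 add r5 <- r3,r1: IF@7 ID@8 stall=0 (-) EX@9 MEM@10 WB@11

Answer: 11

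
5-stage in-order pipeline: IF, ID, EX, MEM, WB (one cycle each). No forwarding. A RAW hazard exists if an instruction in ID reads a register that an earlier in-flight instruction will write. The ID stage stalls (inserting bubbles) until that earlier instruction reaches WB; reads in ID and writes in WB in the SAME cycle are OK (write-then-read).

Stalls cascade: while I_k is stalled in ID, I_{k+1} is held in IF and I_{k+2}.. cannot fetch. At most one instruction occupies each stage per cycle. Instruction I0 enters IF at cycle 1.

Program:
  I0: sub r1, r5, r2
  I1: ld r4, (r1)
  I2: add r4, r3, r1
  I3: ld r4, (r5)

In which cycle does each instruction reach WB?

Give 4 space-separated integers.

Answer: 5 8 9 10

Derivation:
I0 sub r1 <- r5,r2: IF@1 ID@2 stall=0 (-) EX@3 MEM@4 WB@5
I1 ld r4 <- r1: IF@2 ID@3 stall=2 (RAW on I0.r1 (WB@5)) EX@6 MEM@7 WB@8
I2 add r4 <- r3,r1: IF@3 ID@6 stall=0 (-) EX@7 MEM@8 WB@9
I3 ld r4 <- r5: IF@6 ID@7 stall=0 (-) EX@8 MEM@9 WB@10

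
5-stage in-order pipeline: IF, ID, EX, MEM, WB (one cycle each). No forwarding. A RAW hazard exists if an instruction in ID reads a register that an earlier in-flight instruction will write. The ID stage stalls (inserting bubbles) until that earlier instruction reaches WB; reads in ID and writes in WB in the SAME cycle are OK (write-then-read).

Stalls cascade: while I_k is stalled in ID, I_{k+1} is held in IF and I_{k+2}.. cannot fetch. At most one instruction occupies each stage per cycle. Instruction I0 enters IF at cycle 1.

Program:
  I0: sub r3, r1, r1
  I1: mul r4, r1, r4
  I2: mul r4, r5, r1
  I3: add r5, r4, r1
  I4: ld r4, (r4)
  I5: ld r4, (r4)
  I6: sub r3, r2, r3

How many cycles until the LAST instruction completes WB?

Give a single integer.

I0 sub r3 <- r1,r1: IF@1 ID@2 stall=0 (-) EX@3 MEM@4 WB@5
I1 mul r4 <- r1,r4: IF@2 ID@3 stall=0 (-) EX@4 MEM@5 WB@6
I2 mul r4 <- r5,r1: IF@3 ID@4 stall=0 (-) EX@5 MEM@6 WB@7
I3 add r5 <- r4,r1: IF@4 ID@5 stall=2 (RAW on I2.r4 (WB@7)) EX@8 MEM@9 WB@10
I4 ld r4 <- r4: IF@5 ID@8 stall=0 (-) EX@9 MEM@10 WB@11
I5 ld r4 <- r4: IF@8 ID@9 stall=2 (RAW on I4.r4 (WB@11)) EX@12 MEM@13 WB@14
I6 sub r3 <- r2,r3: IF@9 ID@12 stall=0 (-) EX@13 MEM@14 WB@15

Answer: 15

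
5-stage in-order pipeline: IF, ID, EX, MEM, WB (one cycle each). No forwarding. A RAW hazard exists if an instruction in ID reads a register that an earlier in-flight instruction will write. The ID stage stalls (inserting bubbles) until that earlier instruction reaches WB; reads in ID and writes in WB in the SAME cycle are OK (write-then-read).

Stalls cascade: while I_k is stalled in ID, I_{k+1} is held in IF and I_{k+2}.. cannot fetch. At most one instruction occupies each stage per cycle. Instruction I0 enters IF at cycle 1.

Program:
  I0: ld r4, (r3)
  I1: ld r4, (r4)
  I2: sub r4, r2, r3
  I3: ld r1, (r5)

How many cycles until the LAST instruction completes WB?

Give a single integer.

Answer: 10

Derivation:
I0 ld r4 <- r3: IF@1 ID@2 stall=0 (-) EX@3 MEM@4 WB@5
I1 ld r4 <- r4: IF@2 ID@3 stall=2 (RAW on I0.r4 (WB@5)) EX@6 MEM@7 WB@8
I2 sub r4 <- r2,r3: IF@3 ID@6 stall=0 (-) EX@7 MEM@8 WB@9
I3 ld r1 <- r5: IF@6 ID@7 stall=0 (-) EX@8 MEM@9 WB@10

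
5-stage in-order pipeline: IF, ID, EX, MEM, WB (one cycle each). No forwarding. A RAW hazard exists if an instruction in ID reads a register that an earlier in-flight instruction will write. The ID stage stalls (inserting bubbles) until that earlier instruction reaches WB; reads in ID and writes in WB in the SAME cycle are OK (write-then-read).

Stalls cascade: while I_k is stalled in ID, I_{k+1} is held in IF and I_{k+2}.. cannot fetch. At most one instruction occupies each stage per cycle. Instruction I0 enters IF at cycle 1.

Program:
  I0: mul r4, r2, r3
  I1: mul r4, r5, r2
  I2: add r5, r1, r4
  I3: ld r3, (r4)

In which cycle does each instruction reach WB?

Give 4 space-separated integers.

I0 mul r4 <- r2,r3: IF@1 ID@2 stall=0 (-) EX@3 MEM@4 WB@5
I1 mul r4 <- r5,r2: IF@2 ID@3 stall=0 (-) EX@4 MEM@5 WB@6
I2 add r5 <- r1,r4: IF@3 ID@4 stall=2 (RAW on I1.r4 (WB@6)) EX@7 MEM@8 WB@9
I3 ld r3 <- r4: IF@4 ID@7 stall=0 (-) EX@8 MEM@9 WB@10

Answer: 5 6 9 10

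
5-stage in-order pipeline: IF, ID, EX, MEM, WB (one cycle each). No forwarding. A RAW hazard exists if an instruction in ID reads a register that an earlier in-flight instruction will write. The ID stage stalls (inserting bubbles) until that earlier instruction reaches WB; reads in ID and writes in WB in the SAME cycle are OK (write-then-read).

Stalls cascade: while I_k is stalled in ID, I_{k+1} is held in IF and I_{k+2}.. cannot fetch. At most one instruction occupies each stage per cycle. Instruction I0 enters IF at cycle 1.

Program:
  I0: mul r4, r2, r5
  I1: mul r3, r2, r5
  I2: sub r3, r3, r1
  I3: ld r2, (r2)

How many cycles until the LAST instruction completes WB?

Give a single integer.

Answer: 10

Derivation:
I0 mul r4 <- r2,r5: IF@1 ID@2 stall=0 (-) EX@3 MEM@4 WB@5
I1 mul r3 <- r2,r5: IF@2 ID@3 stall=0 (-) EX@4 MEM@5 WB@6
I2 sub r3 <- r3,r1: IF@3 ID@4 stall=2 (RAW on I1.r3 (WB@6)) EX@7 MEM@8 WB@9
I3 ld r2 <- r2: IF@4 ID@7 stall=0 (-) EX@8 MEM@9 WB@10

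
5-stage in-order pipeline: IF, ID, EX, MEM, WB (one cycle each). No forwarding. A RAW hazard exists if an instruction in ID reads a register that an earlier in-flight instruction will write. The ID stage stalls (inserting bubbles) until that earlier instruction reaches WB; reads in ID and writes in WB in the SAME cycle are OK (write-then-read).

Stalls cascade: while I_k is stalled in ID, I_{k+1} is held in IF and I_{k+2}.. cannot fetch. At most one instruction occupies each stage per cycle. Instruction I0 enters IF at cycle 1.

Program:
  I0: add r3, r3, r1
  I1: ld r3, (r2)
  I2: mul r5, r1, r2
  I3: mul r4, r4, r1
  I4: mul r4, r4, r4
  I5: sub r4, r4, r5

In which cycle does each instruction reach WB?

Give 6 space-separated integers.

Answer: 5 6 7 8 11 14

Derivation:
I0 add r3 <- r3,r1: IF@1 ID@2 stall=0 (-) EX@3 MEM@4 WB@5
I1 ld r3 <- r2: IF@2 ID@3 stall=0 (-) EX@4 MEM@5 WB@6
I2 mul r5 <- r1,r2: IF@3 ID@4 stall=0 (-) EX@5 MEM@6 WB@7
I3 mul r4 <- r4,r1: IF@4 ID@5 stall=0 (-) EX@6 MEM@7 WB@8
I4 mul r4 <- r4,r4: IF@5 ID@6 stall=2 (RAW on I3.r4 (WB@8)) EX@9 MEM@10 WB@11
I5 sub r4 <- r4,r5: IF@6 ID@9 stall=2 (RAW on I4.r4 (WB@11)) EX@12 MEM@13 WB@14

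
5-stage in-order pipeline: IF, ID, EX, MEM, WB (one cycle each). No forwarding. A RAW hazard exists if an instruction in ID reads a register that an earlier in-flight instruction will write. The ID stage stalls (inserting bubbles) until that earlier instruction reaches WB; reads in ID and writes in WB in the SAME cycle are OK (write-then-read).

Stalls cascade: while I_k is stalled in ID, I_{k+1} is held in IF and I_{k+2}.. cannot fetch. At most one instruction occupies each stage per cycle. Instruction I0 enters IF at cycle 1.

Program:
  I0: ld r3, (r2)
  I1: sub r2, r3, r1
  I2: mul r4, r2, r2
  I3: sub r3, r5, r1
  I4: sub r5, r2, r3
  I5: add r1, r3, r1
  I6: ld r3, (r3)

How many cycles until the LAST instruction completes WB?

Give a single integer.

I0 ld r3 <- r2: IF@1 ID@2 stall=0 (-) EX@3 MEM@4 WB@5
I1 sub r2 <- r3,r1: IF@2 ID@3 stall=2 (RAW on I0.r3 (WB@5)) EX@6 MEM@7 WB@8
I2 mul r4 <- r2,r2: IF@3 ID@6 stall=2 (RAW on I1.r2 (WB@8)) EX@9 MEM@10 WB@11
I3 sub r3 <- r5,r1: IF@6 ID@9 stall=0 (-) EX@10 MEM@11 WB@12
I4 sub r5 <- r2,r3: IF@9 ID@10 stall=2 (RAW on I3.r3 (WB@12)) EX@13 MEM@14 WB@15
I5 add r1 <- r3,r1: IF@10 ID@13 stall=0 (-) EX@14 MEM@15 WB@16
I6 ld r3 <- r3: IF@13 ID@14 stall=0 (-) EX@15 MEM@16 WB@17

Answer: 17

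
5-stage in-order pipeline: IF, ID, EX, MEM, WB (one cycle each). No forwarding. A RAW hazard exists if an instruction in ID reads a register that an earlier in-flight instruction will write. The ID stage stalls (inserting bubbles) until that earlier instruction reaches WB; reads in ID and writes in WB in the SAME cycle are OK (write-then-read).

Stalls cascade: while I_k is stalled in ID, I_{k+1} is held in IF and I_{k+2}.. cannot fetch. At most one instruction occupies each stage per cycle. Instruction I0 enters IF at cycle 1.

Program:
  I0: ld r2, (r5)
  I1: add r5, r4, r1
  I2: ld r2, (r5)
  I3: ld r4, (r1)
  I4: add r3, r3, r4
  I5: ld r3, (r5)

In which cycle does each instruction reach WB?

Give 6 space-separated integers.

Answer: 5 6 9 10 13 14

Derivation:
I0 ld r2 <- r5: IF@1 ID@2 stall=0 (-) EX@3 MEM@4 WB@5
I1 add r5 <- r4,r1: IF@2 ID@3 stall=0 (-) EX@4 MEM@5 WB@6
I2 ld r2 <- r5: IF@3 ID@4 stall=2 (RAW on I1.r5 (WB@6)) EX@7 MEM@8 WB@9
I3 ld r4 <- r1: IF@4 ID@7 stall=0 (-) EX@8 MEM@9 WB@10
I4 add r3 <- r3,r4: IF@7 ID@8 stall=2 (RAW on I3.r4 (WB@10)) EX@11 MEM@12 WB@13
I5 ld r3 <- r5: IF@8 ID@11 stall=0 (-) EX@12 MEM@13 WB@14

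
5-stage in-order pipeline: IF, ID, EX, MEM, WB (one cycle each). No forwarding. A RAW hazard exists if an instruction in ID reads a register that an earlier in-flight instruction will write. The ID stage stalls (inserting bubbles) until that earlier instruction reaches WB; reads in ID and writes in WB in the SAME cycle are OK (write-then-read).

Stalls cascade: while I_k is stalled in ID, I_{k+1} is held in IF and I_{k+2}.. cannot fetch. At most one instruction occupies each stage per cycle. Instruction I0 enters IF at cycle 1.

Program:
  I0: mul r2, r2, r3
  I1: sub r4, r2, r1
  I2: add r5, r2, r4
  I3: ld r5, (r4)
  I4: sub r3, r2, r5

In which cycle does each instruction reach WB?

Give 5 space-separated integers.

I0 mul r2 <- r2,r3: IF@1 ID@2 stall=0 (-) EX@3 MEM@4 WB@5
I1 sub r4 <- r2,r1: IF@2 ID@3 stall=2 (RAW on I0.r2 (WB@5)) EX@6 MEM@7 WB@8
I2 add r5 <- r2,r4: IF@3 ID@6 stall=2 (RAW on I1.r4 (WB@8)) EX@9 MEM@10 WB@11
I3 ld r5 <- r4: IF@6 ID@9 stall=0 (-) EX@10 MEM@11 WB@12
I4 sub r3 <- r2,r5: IF@9 ID@10 stall=2 (RAW on I3.r5 (WB@12)) EX@13 MEM@14 WB@15

Answer: 5 8 11 12 15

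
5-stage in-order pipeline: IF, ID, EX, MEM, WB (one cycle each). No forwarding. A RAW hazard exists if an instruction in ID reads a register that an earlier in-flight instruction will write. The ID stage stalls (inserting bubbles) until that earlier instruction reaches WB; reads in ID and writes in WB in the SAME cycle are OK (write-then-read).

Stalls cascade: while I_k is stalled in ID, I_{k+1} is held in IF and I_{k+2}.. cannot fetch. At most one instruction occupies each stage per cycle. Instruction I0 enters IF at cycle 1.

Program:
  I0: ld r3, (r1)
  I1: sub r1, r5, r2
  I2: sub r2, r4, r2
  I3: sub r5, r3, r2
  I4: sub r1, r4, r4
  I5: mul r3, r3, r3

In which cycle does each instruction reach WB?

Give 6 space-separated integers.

I0 ld r3 <- r1: IF@1 ID@2 stall=0 (-) EX@3 MEM@4 WB@5
I1 sub r1 <- r5,r2: IF@2 ID@3 stall=0 (-) EX@4 MEM@5 WB@6
I2 sub r2 <- r4,r2: IF@3 ID@4 stall=0 (-) EX@5 MEM@6 WB@7
I3 sub r5 <- r3,r2: IF@4 ID@5 stall=2 (RAW on I2.r2 (WB@7)) EX@8 MEM@9 WB@10
I4 sub r1 <- r4,r4: IF@5 ID@8 stall=0 (-) EX@9 MEM@10 WB@11
I5 mul r3 <- r3,r3: IF@8 ID@9 stall=0 (-) EX@10 MEM@11 WB@12

Answer: 5 6 7 10 11 12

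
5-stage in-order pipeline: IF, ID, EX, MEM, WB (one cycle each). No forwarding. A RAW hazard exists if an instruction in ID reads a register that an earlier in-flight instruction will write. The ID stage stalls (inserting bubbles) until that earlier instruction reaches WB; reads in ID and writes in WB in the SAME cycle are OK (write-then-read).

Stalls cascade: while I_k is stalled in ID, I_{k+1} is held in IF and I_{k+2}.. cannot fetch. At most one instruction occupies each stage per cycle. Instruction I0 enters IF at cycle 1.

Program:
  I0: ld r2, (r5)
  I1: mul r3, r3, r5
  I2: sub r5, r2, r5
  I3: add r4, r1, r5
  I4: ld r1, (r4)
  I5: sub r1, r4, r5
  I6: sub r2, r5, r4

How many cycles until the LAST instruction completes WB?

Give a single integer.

Answer: 16

Derivation:
I0 ld r2 <- r5: IF@1 ID@2 stall=0 (-) EX@3 MEM@4 WB@5
I1 mul r3 <- r3,r5: IF@2 ID@3 stall=0 (-) EX@4 MEM@5 WB@6
I2 sub r5 <- r2,r5: IF@3 ID@4 stall=1 (RAW on I0.r2 (WB@5)) EX@6 MEM@7 WB@8
I3 add r4 <- r1,r5: IF@4 ID@6 stall=2 (RAW on I2.r5 (WB@8)) EX@9 MEM@10 WB@11
I4 ld r1 <- r4: IF@6 ID@9 stall=2 (RAW on I3.r4 (WB@11)) EX@12 MEM@13 WB@14
I5 sub r1 <- r4,r5: IF@9 ID@12 stall=0 (-) EX@13 MEM@14 WB@15
I6 sub r2 <- r5,r4: IF@12 ID@13 stall=0 (-) EX@14 MEM@15 WB@16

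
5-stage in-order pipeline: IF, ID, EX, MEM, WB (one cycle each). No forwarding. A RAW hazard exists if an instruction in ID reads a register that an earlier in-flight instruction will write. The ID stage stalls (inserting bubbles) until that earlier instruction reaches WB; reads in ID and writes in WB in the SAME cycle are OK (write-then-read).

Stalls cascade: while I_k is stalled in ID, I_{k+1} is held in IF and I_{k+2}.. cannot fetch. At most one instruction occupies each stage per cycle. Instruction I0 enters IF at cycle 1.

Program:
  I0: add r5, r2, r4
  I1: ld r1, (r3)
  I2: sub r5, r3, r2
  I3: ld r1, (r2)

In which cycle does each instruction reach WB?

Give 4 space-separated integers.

I0 add r5 <- r2,r4: IF@1 ID@2 stall=0 (-) EX@3 MEM@4 WB@5
I1 ld r1 <- r3: IF@2 ID@3 stall=0 (-) EX@4 MEM@5 WB@6
I2 sub r5 <- r3,r2: IF@3 ID@4 stall=0 (-) EX@5 MEM@6 WB@7
I3 ld r1 <- r2: IF@4 ID@5 stall=0 (-) EX@6 MEM@7 WB@8

Answer: 5 6 7 8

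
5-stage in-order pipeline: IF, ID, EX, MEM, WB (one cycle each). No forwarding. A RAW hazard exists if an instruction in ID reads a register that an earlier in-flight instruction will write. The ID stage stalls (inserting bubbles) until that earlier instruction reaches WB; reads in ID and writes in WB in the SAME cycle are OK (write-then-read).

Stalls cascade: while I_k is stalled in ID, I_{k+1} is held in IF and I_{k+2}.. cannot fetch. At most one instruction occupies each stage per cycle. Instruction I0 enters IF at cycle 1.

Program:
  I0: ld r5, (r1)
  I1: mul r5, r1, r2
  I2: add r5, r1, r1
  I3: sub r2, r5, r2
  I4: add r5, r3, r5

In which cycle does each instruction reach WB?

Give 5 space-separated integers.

I0 ld r5 <- r1: IF@1 ID@2 stall=0 (-) EX@3 MEM@4 WB@5
I1 mul r5 <- r1,r2: IF@2 ID@3 stall=0 (-) EX@4 MEM@5 WB@6
I2 add r5 <- r1,r1: IF@3 ID@4 stall=0 (-) EX@5 MEM@6 WB@7
I3 sub r2 <- r5,r2: IF@4 ID@5 stall=2 (RAW on I2.r5 (WB@7)) EX@8 MEM@9 WB@10
I4 add r5 <- r3,r5: IF@5 ID@8 stall=0 (-) EX@9 MEM@10 WB@11

Answer: 5 6 7 10 11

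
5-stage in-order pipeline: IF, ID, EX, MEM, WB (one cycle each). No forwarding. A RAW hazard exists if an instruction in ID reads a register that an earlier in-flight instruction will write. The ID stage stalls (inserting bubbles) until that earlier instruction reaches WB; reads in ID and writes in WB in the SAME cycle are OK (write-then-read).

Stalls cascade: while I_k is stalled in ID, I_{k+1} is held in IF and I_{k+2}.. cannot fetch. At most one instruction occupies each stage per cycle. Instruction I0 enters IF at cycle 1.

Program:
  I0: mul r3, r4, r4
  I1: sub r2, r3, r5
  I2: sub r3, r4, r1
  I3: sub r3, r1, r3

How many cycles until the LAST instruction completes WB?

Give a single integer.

I0 mul r3 <- r4,r4: IF@1 ID@2 stall=0 (-) EX@3 MEM@4 WB@5
I1 sub r2 <- r3,r5: IF@2 ID@3 stall=2 (RAW on I0.r3 (WB@5)) EX@6 MEM@7 WB@8
I2 sub r3 <- r4,r1: IF@3 ID@6 stall=0 (-) EX@7 MEM@8 WB@9
I3 sub r3 <- r1,r3: IF@6 ID@7 stall=2 (RAW on I2.r3 (WB@9)) EX@10 MEM@11 WB@12

Answer: 12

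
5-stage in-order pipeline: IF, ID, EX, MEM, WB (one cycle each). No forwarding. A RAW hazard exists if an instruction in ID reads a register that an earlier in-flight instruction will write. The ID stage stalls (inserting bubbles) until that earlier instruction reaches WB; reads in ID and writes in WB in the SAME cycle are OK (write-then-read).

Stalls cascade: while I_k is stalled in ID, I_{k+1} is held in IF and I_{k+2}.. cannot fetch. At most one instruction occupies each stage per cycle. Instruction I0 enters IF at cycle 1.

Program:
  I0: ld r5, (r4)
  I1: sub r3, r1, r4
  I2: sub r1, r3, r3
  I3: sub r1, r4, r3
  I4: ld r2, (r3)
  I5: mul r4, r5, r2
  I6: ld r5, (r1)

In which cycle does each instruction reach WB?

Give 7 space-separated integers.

Answer: 5 6 9 10 11 14 15

Derivation:
I0 ld r5 <- r4: IF@1 ID@2 stall=0 (-) EX@3 MEM@4 WB@5
I1 sub r3 <- r1,r4: IF@2 ID@3 stall=0 (-) EX@4 MEM@5 WB@6
I2 sub r1 <- r3,r3: IF@3 ID@4 stall=2 (RAW on I1.r3 (WB@6)) EX@7 MEM@8 WB@9
I3 sub r1 <- r4,r3: IF@4 ID@7 stall=0 (-) EX@8 MEM@9 WB@10
I4 ld r2 <- r3: IF@7 ID@8 stall=0 (-) EX@9 MEM@10 WB@11
I5 mul r4 <- r5,r2: IF@8 ID@9 stall=2 (RAW on I4.r2 (WB@11)) EX@12 MEM@13 WB@14
I6 ld r5 <- r1: IF@9 ID@12 stall=0 (-) EX@13 MEM@14 WB@15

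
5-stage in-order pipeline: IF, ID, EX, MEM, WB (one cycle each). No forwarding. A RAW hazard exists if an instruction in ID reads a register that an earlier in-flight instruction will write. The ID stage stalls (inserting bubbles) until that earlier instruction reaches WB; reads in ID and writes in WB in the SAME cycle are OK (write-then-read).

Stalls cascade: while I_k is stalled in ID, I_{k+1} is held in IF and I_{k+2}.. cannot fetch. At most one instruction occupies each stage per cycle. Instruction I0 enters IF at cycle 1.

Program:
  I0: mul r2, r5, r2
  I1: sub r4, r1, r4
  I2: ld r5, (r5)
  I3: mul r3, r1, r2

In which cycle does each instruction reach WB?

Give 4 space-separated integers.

I0 mul r2 <- r5,r2: IF@1 ID@2 stall=0 (-) EX@3 MEM@4 WB@5
I1 sub r4 <- r1,r4: IF@2 ID@3 stall=0 (-) EX@4 MEM@5 WB@6
I2 ld r5 <- r5: IF@3 ID@4 stall=0 (-) EX@5 MEM@6 WB@7
I3 mul r3 <- r1,r2: IF@4 ID@5 stall=0 (-) EX@6 MEM@7 WB@8

Answer: 5 6 7 8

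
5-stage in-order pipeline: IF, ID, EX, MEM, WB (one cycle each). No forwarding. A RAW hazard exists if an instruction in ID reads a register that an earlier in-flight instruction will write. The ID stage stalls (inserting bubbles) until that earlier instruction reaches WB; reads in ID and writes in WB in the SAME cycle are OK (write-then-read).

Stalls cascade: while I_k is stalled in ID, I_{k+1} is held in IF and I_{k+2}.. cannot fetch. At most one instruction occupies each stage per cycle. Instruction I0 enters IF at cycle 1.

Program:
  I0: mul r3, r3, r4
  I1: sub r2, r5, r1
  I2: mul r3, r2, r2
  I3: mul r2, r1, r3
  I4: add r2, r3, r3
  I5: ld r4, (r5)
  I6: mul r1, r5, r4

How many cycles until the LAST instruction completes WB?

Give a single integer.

I0 mul r3 <- r3,r4: IF@1 ID@2 stall=0 (-) EX@3 MEM@4 WB@5
I1 sub r2 <- r5,r1: IF@2 ID@3 stall=0 (-) EX@4 MEM@5 WB@6
I2 mul r3 <- r2,r2: IF@3 ID@4 stall=2 (RAW on I1.r2 (WB@6)) EX@7 MEM@8 WB@9
I3 mul r2 <- r1,r3: IF@4 ID@7 stall=2 (RAW on I2.r3 (WB@9)) EX@10 MEM@11 WB@12
I4 add r2 <- r3,r3: IF@7 ID@10 stall=0 (-) EX@11 MEM@12 WB@13
I5 ld r4 <- r5: IF@10 ID@11 stall=0 (-) EX@12 MEM@13 WB@14
I6 mul r1 <- r5,r4: IF@11 ID@12 stall=2 (RAW on I5.r4 (WB@14)) EX@15 MEM@16 WB@17

Answer: 17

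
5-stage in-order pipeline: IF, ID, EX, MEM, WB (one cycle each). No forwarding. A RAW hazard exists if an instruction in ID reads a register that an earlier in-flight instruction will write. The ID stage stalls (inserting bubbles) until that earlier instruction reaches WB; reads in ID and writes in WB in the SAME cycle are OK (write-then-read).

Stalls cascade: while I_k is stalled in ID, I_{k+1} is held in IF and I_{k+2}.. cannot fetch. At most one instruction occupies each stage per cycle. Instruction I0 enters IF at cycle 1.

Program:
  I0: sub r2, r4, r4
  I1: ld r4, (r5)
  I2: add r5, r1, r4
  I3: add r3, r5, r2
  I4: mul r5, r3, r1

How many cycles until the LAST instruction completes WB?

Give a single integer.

I0 sub r2 <- r4,r4: IF@1 ID@2 stall=0 (-) EX@3 MEM@4 WB@5
I1 ld r4 <- r5: IF@2 ID@3 stall=0 (-) EX@4 MEM@5 WB@6
I2 add r5 <- r1,r4: IF@3 ID@4 stall=2 (RAW on I1.r4 (WB@6)) EX@7 MEM@8 WB@9
I3 add r3 <- r5,r2: IF@4 ID@7 stall=2 (RAW on I2.r5 (WB@9)) EX@10 MEM@11 WB@12
I4 mul r5 <- r3,r1: IF@7 ID@10 stall=2 (RAW on I3.r3 (WB@12)) EX@13 MEM@14 WB@15

Answer: 15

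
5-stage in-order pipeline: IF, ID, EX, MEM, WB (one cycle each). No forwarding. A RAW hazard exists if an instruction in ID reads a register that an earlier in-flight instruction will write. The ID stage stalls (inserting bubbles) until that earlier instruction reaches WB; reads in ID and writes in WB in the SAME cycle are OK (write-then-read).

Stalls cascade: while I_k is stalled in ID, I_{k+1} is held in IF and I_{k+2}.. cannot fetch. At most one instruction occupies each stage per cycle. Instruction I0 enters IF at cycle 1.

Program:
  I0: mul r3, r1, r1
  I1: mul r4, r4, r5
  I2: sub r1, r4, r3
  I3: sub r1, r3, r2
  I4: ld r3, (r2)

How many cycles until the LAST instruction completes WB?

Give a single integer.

I0 mul r3 <- r1,r1: IF@1 ID@2 stall=0 (-) EX@3 MEM@4 WB@5
I1 mul r4 <- r4,r5: IF@2 ID@3 stall=0 (-) EX@4 MEM@5 WB@6
I2 sub r1 <- r4,r3: IF@3 ID@4 stall=2 (RAW on I1.r4 (WB@6)) EX@7 MEM@8 WB@9
I3 sub r1 <- r3,r2: IF@4 ID@7 stall=0 (-) EX@8 MEM@9 WB@10
I4 ld r3 <- r2: IF@7 ID@8 stall=0 (-) EX@9 MEM@10 WB@11

Answer: 11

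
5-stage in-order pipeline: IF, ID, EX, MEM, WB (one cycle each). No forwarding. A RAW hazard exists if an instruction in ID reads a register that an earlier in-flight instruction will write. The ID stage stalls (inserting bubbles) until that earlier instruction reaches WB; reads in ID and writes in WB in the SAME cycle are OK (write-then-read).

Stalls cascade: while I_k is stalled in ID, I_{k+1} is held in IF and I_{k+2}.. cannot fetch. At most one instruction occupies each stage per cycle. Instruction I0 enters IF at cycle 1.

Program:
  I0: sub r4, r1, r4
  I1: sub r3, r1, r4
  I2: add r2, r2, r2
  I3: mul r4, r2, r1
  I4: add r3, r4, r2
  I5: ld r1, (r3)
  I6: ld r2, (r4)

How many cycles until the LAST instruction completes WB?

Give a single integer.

I0 sub r4 <- r1,r4: IF@1 ID@2 stall=0 (-) EX@3 MEM@4 WB@5
I1 sub r3 <- r1,r4: IF@2 ID@3 stall=2 (RAW on I0.r4 (WB@5)) EX@6 MEM@7 WB@8
I2 add r2 <- r2,r2: IF@3 ID@6 stall=0 (-) EX@7 MEM@8 WB@9
I3 mul r4 <- r2,r1: IF@6 ID@7 stall=2 (RAW on I2.r2 (WB@9)) EX@10 MEM@11 WB@12
I4 add r3 <- r4,r2: IF@7 ID@10 stall=2 (RAW on I3.r4 (WB@12)) EX@13 MEM@14 WB@15
I5 ld r1 <- r3: IF@10 ID@13 stall=2 (RAW on I4.r3 (WB@15)) EX@16 MEM@17 WB@18
I6 ld r2 <- r4: IF@13 ID@16 stall=0 (-) EX@17 MEM@18 WB@19

Answer: 19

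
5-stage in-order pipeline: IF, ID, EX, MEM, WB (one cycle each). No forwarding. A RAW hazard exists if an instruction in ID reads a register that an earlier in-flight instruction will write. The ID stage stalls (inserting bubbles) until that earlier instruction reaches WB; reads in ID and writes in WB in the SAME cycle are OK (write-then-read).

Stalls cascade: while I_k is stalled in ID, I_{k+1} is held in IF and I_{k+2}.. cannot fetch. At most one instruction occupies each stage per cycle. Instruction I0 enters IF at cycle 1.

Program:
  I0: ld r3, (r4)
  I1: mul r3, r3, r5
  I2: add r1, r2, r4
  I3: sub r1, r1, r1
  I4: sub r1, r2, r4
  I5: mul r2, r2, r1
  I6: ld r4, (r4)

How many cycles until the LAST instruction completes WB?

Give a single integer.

I0 ld r3 <- r4: IF@1 ID@2 stall=0 (-) EX@3 MEM@4 WB@5
I1 mul r3 <- r3,r5: IF@2 ID@3 stall=2 (RAW on I0.r3 (WB@5)) EX@6 MEM@7 WB@8
I2 add r1 <- r2,r4: IF@3 ID@6 stall=0 (-) EX@7 MEM@8 WB@9
I3 sub r1 <- r1,r1: IF@6 ID@7 stall=2 (RAW on I2.r1 (WB@9)) EX@10 MEM@11 WB@12
I4 sub r1 <- r2,r4: IF@7 ID@10 stall=0 (-) EX@11 MEM@12 WB@13
I5 mul r2 <- r2,r1: IF@10 ID@11 stall=2 (RAW on I4.r1 (WB@13)) EX@14 MEM@15 WB@16
I6 ld r4 <- r4: IF@11 ID@14 stall=0 (-) EX@15 MEM@16 WB@17

Answer: 17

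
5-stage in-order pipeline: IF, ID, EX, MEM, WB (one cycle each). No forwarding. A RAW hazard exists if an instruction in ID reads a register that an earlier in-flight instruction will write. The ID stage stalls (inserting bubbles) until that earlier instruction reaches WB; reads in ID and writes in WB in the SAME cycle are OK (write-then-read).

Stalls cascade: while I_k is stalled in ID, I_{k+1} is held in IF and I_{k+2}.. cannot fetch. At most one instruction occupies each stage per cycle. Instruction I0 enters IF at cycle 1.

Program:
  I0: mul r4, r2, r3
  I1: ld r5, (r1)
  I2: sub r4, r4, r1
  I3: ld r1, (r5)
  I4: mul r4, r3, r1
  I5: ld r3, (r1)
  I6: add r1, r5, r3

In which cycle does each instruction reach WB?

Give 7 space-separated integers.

I0 mul r4 <- r2,r3: IF@1 ID@2 stall=0 (-) EX@3 MEM@4 WB@5
I1 ld r5 <- r1: IF@2 ID@3 stall=0 (-) EX@4 MEM@5 WB@6
I2 sub r4 <- r4,r1: IF@3 ID@4 stall=1 (RAW on I0.r4 (WB@5)) EX@6 MEM@7 WB@8
I3 ld r1 <- r5: IF@4 ID@6 stall=0 (-) EX@7 MEM@8 WB@9
I4 mul r4 <- r3,r1: IF@6 ID@7 stall=2 (RAW on I3.r1 (WB@9)) EX@10 MEM@11 WB@12
I5 ld r3 <- r1: IF@7 ID@10 stall=0 (-) EX@11 MEM@12 WB@13
I6 add r1 <- r5,r3: IF@10 ID@11 stall=2 (RAW on I5.r3 (WB@13)) EX@14 MEM@15 WB@16

Answer: 5 6 8 9 12 13 16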